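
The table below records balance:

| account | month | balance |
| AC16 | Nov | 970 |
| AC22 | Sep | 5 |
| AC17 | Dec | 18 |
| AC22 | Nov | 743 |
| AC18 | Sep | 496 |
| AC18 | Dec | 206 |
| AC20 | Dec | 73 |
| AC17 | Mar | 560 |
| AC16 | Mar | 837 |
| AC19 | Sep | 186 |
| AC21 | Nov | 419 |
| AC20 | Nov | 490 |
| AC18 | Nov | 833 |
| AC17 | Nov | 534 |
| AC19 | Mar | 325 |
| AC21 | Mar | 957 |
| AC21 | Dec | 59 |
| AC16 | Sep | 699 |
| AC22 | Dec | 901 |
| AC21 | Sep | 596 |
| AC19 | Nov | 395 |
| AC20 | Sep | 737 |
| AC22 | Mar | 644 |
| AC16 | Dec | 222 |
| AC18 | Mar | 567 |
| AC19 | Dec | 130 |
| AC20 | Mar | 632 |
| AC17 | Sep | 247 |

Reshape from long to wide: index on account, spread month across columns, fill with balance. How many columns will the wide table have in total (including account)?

5

1 column for account plus 4 distinct month values → 5 columns.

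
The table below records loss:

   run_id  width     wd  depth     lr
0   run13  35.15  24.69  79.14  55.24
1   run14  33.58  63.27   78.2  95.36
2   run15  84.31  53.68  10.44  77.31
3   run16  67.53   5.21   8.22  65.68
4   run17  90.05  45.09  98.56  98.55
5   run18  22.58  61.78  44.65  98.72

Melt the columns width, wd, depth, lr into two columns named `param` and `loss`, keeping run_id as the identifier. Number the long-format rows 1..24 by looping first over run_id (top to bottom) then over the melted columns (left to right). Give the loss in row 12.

24 rows total (6 × 4). Row 12: index ⌊(12-1)/4⌋ = 2 into run_id → run15; (12-1) mod 4 = 3 into the melted columns → lr.
So row 12 is (run15, lr, 77.31); loss = 77.31.

77.31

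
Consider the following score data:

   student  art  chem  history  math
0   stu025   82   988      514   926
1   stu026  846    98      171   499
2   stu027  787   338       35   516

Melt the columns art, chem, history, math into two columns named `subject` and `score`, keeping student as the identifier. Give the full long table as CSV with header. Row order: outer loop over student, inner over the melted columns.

Each (student, column) pair becomes one row: 3 × 4 = 12 rows.
For example, (stu025, art) → score=82.

student,subject,score
stu025,art,82
stu025,chem,988
stu025,history,514
stu025,math,926
stu026,art,846
stu026,chem,98
stu026,history,171
stu026,math,499
stu027,art,787
stu027,chem,338
stu027,history,35
stu027,math,516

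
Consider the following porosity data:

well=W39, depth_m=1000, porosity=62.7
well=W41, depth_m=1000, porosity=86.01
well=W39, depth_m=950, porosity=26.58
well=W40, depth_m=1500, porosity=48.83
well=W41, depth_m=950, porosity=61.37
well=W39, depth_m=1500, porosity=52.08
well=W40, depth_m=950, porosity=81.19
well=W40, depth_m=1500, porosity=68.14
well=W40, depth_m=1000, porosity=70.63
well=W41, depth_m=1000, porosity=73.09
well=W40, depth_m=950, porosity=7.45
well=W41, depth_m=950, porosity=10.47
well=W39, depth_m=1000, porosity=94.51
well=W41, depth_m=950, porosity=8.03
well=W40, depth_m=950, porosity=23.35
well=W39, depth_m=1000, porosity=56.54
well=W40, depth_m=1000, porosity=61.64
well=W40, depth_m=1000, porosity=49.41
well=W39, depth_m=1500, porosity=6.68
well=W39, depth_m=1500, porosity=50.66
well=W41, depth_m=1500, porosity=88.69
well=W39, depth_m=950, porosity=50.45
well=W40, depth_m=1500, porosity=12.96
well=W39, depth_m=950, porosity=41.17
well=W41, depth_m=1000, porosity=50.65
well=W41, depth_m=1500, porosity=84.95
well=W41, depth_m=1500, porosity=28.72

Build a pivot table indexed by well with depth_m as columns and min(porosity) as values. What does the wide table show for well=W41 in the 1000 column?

Rows with well=W41 and depth_m=1000: porosity values are 86.01, 73.09, 50.65.
min(86.01, 73.09, 50.65) = 50.65.

50.65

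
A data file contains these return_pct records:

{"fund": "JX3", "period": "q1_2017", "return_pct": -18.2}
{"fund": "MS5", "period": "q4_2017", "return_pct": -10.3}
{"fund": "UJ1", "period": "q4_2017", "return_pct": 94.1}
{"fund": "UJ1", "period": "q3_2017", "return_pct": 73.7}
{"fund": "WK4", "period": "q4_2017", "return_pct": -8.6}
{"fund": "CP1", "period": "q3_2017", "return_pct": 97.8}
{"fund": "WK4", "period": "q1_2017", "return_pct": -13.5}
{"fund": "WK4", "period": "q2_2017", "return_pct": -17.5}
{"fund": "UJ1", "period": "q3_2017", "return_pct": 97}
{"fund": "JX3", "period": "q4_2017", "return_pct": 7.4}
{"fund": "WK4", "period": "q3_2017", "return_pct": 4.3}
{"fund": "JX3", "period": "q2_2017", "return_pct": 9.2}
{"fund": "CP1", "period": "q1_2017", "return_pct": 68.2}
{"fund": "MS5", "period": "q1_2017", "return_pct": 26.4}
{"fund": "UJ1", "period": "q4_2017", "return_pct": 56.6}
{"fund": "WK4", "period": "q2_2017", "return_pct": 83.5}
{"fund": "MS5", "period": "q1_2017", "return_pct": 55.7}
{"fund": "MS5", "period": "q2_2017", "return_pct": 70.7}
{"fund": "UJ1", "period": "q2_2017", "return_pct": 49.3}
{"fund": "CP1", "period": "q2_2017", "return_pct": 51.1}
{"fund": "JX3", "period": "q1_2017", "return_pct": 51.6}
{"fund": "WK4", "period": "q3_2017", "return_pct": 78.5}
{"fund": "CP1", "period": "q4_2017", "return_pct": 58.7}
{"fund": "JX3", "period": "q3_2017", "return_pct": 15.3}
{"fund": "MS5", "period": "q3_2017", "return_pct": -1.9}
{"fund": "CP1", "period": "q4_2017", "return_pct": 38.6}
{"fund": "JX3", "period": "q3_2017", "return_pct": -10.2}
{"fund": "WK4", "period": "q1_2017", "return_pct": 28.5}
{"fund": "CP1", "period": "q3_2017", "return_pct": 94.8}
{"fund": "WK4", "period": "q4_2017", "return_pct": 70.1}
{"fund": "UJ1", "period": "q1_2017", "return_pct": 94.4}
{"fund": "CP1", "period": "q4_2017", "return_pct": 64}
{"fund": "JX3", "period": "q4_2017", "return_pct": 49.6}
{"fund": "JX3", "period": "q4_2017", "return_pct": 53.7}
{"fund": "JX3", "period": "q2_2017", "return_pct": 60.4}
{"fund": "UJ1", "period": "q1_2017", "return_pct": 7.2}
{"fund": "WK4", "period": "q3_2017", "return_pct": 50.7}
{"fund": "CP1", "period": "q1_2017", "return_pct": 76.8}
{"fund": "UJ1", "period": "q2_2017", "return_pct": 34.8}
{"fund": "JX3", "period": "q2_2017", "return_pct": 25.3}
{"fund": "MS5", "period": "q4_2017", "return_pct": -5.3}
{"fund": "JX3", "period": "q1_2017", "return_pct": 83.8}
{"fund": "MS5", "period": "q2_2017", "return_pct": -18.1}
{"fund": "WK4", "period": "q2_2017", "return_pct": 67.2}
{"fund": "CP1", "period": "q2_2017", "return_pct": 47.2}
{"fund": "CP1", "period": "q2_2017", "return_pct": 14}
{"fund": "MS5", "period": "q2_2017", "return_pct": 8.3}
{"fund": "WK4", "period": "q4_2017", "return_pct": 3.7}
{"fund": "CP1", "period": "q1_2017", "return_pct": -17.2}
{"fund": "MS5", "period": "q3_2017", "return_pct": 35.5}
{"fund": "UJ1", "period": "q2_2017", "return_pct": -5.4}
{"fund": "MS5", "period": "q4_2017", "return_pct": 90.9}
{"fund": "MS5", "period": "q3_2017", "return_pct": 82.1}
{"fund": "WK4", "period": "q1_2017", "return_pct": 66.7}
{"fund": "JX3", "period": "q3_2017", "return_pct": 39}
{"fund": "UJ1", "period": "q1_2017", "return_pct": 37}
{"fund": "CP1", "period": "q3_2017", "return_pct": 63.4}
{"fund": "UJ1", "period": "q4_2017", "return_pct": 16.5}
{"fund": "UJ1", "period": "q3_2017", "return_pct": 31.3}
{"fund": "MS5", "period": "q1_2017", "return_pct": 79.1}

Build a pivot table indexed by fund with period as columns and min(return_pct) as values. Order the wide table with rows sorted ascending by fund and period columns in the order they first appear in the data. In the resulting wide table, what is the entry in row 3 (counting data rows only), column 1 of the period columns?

26.4

With rows sorted ascending by fund, row 3 is fund=MS5. period columns in first-appearance order: q1_2017, q4_2017, q3_2017, q2_2017; column 1 is q1_2017.
Long rows with fund=MS5, period=q1_2017: min(26.4, 55.7, 79.1) = 26.4.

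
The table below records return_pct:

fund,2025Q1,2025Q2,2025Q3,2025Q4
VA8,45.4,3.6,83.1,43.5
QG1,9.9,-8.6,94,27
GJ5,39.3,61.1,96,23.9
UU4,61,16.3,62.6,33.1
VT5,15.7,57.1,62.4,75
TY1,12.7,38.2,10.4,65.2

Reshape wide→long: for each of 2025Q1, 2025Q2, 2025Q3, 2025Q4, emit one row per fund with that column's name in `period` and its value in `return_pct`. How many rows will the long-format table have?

24

6 fund values × 4 melted columns = 24 rows.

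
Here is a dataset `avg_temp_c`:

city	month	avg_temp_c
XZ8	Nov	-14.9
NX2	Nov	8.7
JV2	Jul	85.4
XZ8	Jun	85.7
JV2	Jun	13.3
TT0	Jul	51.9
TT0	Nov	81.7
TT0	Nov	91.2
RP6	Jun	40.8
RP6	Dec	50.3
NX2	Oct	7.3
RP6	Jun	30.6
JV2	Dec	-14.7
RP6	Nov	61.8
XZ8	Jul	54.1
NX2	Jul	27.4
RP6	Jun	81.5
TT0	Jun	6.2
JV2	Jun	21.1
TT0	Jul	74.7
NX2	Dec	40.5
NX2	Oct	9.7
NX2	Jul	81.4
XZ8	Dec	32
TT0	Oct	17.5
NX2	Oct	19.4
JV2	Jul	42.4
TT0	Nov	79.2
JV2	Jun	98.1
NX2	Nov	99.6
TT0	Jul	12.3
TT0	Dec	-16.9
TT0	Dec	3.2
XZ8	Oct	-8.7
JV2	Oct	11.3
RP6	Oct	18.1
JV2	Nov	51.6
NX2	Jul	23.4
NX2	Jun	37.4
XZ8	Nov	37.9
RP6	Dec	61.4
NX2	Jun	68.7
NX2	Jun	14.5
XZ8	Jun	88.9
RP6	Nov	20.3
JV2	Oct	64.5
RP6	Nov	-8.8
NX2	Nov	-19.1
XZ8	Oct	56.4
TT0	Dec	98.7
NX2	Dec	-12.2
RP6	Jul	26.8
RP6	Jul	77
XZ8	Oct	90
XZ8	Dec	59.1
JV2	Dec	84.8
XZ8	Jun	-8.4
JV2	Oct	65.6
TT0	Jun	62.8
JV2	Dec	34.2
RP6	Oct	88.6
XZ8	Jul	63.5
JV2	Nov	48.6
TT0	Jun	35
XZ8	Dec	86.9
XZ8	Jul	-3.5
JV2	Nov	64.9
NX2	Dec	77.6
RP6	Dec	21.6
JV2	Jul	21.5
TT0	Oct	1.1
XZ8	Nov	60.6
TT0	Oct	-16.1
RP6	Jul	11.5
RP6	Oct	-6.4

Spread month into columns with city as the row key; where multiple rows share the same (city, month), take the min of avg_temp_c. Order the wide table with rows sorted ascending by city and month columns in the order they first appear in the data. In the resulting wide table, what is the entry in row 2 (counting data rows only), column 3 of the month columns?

14.5

With rows sorted ascending by city, row 2 is city=NX2. month columns in first-appearance order: Nov, Jul, Jun, Dec, Oct; column 3 is Jun.
Long rows with city=NX2, month=Jun: min(37.4, 68.7, 14.5) = 14.5.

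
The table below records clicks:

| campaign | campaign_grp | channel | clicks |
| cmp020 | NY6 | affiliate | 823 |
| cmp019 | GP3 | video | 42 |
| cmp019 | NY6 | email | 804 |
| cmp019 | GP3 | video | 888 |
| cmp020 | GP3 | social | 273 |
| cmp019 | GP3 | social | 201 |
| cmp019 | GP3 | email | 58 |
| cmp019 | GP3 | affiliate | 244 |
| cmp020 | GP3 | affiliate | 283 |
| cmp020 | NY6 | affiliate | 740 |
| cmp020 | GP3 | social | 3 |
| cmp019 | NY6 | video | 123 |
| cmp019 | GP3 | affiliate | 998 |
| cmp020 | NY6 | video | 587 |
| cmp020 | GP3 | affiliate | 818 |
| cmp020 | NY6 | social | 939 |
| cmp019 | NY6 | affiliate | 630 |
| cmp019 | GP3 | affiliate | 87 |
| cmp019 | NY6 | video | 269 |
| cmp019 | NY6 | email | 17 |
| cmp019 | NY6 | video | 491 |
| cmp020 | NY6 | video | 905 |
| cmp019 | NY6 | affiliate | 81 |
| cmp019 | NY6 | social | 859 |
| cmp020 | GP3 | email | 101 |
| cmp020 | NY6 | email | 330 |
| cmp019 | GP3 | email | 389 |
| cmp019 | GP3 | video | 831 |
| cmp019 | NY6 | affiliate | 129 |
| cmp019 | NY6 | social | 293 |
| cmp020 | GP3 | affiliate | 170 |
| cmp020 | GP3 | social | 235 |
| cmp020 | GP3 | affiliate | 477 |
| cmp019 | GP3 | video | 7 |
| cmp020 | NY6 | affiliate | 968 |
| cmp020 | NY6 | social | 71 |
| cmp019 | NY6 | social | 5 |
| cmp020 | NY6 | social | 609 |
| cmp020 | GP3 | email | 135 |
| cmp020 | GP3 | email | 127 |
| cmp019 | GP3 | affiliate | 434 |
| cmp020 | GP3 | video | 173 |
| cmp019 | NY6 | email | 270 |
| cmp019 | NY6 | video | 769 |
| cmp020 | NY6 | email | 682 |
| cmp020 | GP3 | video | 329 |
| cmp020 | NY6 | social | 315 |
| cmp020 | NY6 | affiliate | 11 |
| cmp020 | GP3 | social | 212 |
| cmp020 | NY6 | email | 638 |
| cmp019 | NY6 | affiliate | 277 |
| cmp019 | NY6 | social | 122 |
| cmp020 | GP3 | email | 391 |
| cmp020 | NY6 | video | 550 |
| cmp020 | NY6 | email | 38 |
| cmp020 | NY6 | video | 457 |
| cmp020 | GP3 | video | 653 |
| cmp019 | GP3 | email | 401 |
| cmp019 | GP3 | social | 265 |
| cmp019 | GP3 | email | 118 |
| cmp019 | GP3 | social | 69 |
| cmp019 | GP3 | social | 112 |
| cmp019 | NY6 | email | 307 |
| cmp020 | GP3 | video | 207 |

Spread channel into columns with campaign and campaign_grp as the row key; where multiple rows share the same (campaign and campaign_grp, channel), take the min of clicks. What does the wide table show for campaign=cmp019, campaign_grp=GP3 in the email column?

58

Rows with campaign=cmp019, campaign_grp=GP3 and channel=email: clicks values are 58, 389, 401, 118.
min(58, 389, 401, 118) = 58.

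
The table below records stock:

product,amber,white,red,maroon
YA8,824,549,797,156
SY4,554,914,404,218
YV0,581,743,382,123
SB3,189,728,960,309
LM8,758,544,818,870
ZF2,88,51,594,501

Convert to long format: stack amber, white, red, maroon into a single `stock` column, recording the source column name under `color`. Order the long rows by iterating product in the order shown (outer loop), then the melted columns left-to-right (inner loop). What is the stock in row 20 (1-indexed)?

870

24 rows total (6 × 4). Row 20: index ⌊(20-1)/4⌋ = 4 into product → LM8; (20-1) mod 4 = 3 into the melted columns → maroon.
So row 20 is (LM8, maroon, 870); stock = 870.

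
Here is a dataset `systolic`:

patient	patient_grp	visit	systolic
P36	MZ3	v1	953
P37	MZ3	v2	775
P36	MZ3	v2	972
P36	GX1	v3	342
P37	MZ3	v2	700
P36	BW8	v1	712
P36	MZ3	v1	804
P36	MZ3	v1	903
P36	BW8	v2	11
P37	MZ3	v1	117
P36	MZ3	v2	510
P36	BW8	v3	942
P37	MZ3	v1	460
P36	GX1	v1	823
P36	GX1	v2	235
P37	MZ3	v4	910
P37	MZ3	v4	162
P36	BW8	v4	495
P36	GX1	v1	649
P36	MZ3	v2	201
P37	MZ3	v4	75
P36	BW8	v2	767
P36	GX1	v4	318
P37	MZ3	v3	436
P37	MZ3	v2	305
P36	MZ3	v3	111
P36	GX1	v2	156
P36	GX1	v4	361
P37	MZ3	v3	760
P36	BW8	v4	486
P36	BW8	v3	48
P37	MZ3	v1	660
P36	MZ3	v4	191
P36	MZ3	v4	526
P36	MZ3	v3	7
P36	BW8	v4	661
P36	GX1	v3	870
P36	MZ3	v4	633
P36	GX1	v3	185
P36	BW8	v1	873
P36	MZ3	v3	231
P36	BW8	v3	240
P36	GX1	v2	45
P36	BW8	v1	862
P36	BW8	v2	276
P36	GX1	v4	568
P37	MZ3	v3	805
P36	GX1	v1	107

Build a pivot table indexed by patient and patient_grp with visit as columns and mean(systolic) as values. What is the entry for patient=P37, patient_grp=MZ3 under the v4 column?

Rows with patient=P37, patient_grp=MZ3 and visit=v4: systolic values are 910, 162, 75.
(910 + 162 + 75) / 3 = 382.33.

382.33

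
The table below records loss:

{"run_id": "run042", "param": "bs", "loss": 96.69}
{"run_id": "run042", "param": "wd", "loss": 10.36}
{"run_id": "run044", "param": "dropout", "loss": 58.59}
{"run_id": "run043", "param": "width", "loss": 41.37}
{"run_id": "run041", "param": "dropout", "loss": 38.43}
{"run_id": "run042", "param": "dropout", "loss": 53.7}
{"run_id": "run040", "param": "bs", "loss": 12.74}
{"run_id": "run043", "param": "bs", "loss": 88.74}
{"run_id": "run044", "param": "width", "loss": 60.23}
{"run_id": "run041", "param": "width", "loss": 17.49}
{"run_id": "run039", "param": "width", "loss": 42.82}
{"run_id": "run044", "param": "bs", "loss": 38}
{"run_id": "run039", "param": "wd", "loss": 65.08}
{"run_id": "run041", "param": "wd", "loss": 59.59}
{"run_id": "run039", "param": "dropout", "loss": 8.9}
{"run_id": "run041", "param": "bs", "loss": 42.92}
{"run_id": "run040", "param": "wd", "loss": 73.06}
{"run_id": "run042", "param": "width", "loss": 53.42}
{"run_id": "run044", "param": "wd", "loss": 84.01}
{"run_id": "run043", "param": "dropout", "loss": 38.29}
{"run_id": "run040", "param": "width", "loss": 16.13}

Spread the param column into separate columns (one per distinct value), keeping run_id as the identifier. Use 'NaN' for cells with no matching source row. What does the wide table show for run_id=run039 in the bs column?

NaN

No long-format row has run_id=run039 and param=bs, so the cell is NaN.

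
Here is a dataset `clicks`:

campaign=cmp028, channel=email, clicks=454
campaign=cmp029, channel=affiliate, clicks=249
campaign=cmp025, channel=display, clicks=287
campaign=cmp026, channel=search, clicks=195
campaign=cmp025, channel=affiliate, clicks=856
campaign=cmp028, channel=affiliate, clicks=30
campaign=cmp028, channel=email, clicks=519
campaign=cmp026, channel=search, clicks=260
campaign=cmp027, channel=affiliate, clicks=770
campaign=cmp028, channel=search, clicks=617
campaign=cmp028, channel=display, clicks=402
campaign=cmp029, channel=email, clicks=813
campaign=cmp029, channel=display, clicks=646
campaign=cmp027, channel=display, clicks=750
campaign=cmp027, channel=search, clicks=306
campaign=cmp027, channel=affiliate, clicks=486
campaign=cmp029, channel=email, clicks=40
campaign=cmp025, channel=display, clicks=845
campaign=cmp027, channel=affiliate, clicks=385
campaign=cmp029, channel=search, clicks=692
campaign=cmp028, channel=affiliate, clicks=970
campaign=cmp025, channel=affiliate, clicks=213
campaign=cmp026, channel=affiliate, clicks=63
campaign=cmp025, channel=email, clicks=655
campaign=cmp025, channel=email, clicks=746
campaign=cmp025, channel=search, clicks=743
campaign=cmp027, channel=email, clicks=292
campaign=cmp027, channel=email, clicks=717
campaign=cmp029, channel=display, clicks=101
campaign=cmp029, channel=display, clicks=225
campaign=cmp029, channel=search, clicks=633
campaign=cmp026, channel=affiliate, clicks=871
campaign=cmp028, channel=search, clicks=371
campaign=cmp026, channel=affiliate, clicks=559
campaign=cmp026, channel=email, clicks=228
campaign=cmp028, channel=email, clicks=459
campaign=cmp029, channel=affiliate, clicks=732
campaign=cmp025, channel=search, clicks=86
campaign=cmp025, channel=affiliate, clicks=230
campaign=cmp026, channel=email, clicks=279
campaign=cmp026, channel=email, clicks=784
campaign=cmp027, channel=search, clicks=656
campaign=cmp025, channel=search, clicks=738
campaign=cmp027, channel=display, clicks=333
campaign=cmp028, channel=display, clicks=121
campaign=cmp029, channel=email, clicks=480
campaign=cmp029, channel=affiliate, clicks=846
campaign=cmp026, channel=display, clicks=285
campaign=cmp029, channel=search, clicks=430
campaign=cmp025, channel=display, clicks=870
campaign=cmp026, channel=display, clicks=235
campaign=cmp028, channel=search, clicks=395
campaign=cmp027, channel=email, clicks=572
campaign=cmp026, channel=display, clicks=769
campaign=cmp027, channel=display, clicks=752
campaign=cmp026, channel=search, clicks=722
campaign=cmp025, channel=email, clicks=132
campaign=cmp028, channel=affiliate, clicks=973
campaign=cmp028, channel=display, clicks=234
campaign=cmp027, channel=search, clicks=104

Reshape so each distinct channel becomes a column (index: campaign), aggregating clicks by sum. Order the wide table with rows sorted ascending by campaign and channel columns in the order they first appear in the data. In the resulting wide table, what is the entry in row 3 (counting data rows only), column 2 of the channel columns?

With rows sorted ascending by campaign, row 3 is campaign=cmp027. channel columns in first-appearance order: email, affiliate, display, search; column 2 is affiliate.
Long rows with campaign=cmp027, channel=affiliate: 770 + 486 + 385 = 1641.

1641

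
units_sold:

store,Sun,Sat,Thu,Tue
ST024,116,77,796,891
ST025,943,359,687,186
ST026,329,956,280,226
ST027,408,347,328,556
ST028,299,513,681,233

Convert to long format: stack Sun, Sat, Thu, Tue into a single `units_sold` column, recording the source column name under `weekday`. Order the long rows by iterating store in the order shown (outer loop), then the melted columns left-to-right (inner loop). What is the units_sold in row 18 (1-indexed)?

20 rows total (5 × 4). Row 18: index ⌊(18-1)/4⌋ = 4 into store → ST028; (18-1) mod 4 = 1 into the melted columns → Sat.
So row 18 is (ST028, Sat, 513); units_sold = 513.

513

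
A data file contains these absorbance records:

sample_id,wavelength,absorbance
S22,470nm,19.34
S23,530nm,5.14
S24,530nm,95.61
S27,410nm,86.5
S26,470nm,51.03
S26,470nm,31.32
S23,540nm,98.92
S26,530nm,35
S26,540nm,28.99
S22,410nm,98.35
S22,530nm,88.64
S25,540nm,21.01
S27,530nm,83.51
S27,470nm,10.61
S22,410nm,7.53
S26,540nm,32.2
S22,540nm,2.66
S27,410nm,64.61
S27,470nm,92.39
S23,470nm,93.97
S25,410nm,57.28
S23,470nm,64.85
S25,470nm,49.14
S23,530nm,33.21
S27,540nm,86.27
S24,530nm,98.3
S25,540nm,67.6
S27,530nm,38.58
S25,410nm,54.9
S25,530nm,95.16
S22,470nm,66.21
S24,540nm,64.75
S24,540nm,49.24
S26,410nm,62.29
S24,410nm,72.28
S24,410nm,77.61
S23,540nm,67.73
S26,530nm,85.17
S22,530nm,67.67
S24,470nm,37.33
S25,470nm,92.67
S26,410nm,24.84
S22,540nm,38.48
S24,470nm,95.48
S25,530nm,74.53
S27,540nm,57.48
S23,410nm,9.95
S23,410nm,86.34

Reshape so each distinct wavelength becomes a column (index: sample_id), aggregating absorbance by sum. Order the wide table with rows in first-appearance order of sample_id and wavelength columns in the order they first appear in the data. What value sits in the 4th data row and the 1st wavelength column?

103

With rows in first-appearance order of sample_id, row 4 is sample_id=S27. wavelength columns in first-appearance order: 470nm, 530nm, 410nm, 540nm; column 1 is 470nm.
Long rows with sample_id=S27, wavelength=470nm: 10.61 + 92.39 = 103.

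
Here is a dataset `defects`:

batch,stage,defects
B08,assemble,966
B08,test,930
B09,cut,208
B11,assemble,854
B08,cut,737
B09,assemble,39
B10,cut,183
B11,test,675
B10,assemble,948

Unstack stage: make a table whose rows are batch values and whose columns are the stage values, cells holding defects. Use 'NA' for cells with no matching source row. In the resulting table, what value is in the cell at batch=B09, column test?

NA

No long-format row has batch=B09 and stage=test, so the cell is NA.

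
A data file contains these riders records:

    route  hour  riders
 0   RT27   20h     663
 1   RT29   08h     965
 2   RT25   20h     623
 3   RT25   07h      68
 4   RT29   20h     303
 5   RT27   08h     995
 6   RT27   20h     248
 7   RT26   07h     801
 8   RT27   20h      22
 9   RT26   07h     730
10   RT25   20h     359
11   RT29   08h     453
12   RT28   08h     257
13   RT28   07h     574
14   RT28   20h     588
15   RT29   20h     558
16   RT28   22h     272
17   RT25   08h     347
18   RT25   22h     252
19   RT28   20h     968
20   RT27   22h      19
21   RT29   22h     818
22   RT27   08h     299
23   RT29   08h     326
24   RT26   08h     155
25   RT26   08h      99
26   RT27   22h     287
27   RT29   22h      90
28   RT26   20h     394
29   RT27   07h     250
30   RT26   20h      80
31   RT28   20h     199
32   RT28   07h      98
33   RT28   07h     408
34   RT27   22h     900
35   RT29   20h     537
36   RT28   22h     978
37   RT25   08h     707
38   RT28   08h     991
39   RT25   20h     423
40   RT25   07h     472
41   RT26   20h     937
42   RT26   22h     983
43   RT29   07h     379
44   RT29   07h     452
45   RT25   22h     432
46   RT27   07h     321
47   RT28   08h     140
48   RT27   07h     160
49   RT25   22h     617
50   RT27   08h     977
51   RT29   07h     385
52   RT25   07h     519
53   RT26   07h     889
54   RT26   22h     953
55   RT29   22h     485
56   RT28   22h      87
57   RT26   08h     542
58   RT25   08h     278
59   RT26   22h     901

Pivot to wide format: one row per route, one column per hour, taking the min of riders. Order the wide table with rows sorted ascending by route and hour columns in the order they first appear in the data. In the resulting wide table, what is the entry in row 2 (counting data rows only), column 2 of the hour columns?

99

With rows sorted ascending by route, row 2 is route=RT26. hour columns in first-appearance order: 20h, 08h, 07h, 22h; column 2 is 08h.
Long rows with route=RT26, hour=08h: min(155, 99, 542) = 99.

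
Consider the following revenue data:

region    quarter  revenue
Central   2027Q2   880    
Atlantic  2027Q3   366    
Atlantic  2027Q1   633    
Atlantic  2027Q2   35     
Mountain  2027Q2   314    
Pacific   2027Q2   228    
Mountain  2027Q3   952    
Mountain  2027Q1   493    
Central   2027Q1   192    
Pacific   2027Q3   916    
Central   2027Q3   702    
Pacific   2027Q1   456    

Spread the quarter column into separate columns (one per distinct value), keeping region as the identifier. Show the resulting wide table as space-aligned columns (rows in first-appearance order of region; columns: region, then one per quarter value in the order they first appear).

Columns: region plus the 3 distinct quarter values (2027Q2, 2027Q3, 2027Q1).
For example, row Central column 2027Q2 takes revenue=880 from the long row (Central, 2027Q2).

region    2027Q2  2027Q3  2027Q1
Central   880     702     192   
Atlantic  35      366     633   
Mountain  314     952     493   
Pacific   228     916     456   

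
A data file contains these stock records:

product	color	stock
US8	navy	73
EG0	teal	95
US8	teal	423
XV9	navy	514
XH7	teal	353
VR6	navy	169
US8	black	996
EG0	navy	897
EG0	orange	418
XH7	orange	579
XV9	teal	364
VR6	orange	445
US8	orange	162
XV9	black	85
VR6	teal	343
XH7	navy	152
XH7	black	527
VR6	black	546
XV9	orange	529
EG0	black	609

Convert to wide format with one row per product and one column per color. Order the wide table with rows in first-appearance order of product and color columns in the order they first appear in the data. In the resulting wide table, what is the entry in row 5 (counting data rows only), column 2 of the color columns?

With rows in first-appearance order of product, row 5 is product=VR6. color columns in first-appearance order: navy, teal, black, orange; column 2 is teal.
Long rows with product=VR6, color=teal: stock = 343.

343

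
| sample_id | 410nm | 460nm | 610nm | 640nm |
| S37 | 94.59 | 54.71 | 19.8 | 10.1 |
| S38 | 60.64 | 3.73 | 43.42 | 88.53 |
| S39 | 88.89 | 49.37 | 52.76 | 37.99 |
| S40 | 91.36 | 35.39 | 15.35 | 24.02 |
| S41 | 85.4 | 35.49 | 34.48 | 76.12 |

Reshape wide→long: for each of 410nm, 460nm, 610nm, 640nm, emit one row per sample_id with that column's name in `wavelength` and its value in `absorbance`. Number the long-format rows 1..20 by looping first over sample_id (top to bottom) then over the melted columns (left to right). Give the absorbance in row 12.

37.99

20 rows total (5 × 4). Row 12: index ⌊(12-1)/4⌋ = 2 into sample_id → S39; (12-1) mod 4 = 3 into the melted columns → 640nm.
So row 12 is (S39, 640nm, 37.99); absorbance = 37.99.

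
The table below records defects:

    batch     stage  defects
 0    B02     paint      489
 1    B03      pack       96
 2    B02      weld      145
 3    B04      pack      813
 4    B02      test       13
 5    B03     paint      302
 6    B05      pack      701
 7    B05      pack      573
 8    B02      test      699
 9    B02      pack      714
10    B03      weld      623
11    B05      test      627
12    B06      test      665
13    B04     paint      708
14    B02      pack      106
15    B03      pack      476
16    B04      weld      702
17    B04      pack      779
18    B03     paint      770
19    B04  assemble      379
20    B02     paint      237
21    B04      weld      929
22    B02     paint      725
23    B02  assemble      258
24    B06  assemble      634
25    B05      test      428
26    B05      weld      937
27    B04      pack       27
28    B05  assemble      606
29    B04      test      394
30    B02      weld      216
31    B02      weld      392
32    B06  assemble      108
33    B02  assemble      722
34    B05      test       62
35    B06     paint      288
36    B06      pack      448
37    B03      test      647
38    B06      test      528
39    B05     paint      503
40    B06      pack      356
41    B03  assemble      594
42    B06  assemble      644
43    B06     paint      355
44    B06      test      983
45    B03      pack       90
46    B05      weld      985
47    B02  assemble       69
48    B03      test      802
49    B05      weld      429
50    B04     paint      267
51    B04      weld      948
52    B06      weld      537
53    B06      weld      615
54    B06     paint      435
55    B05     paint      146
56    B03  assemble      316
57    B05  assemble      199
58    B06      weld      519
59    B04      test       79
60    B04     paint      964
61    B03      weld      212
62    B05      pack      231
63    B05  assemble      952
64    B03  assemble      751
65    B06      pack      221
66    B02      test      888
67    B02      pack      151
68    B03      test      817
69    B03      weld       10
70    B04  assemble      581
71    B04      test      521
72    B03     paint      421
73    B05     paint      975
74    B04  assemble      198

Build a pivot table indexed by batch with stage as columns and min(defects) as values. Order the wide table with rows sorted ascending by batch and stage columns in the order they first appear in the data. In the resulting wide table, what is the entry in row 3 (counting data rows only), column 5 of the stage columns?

With rows sorted ascending by batch, row 3 is batch=B04. stage columns in first-appearance order: paint, pack, weld, test, assemble; column 5 is assemble.
Long rows with batch=B04, stage=assemble: min(379, 581, 198) = 198.

198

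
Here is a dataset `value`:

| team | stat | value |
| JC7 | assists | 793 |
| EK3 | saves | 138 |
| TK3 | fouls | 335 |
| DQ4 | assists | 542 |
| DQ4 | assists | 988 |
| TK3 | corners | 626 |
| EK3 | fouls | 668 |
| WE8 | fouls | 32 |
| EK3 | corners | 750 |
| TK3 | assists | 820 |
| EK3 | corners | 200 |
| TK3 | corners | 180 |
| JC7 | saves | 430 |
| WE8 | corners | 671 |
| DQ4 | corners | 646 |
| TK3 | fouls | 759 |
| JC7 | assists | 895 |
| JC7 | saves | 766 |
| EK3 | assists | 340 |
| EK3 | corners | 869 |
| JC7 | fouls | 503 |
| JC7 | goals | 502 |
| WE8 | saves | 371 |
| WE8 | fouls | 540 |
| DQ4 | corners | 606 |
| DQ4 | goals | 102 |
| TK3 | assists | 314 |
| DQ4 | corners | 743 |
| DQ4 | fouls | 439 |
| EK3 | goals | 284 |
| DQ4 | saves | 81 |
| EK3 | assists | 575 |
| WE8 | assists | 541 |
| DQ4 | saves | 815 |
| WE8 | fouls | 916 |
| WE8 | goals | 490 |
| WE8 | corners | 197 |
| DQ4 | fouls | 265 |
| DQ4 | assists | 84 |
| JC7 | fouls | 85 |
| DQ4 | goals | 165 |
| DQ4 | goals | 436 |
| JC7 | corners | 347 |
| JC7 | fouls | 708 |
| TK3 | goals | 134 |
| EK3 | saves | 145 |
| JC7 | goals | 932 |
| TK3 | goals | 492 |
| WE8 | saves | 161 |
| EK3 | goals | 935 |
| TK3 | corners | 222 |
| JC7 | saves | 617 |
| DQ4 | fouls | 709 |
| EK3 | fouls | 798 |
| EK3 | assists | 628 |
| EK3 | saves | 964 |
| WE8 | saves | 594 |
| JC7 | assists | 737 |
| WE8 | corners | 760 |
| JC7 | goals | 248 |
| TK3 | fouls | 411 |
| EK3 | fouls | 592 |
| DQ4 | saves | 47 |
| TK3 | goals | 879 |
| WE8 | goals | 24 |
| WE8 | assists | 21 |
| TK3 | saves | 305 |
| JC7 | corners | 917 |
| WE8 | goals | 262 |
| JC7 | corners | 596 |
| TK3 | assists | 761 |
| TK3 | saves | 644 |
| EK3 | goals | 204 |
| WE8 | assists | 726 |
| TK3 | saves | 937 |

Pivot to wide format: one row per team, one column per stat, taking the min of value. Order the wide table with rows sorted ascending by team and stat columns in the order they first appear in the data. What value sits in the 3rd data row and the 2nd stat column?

With rows sorted ascending by team, row 3 is team=JC7. stat columns in first-appearance order: assists, saves, fouls, corners, goals; column 2 is saves.
Long rows with team=JC7, stat=saves: min(430, 766, 617) = 430.

430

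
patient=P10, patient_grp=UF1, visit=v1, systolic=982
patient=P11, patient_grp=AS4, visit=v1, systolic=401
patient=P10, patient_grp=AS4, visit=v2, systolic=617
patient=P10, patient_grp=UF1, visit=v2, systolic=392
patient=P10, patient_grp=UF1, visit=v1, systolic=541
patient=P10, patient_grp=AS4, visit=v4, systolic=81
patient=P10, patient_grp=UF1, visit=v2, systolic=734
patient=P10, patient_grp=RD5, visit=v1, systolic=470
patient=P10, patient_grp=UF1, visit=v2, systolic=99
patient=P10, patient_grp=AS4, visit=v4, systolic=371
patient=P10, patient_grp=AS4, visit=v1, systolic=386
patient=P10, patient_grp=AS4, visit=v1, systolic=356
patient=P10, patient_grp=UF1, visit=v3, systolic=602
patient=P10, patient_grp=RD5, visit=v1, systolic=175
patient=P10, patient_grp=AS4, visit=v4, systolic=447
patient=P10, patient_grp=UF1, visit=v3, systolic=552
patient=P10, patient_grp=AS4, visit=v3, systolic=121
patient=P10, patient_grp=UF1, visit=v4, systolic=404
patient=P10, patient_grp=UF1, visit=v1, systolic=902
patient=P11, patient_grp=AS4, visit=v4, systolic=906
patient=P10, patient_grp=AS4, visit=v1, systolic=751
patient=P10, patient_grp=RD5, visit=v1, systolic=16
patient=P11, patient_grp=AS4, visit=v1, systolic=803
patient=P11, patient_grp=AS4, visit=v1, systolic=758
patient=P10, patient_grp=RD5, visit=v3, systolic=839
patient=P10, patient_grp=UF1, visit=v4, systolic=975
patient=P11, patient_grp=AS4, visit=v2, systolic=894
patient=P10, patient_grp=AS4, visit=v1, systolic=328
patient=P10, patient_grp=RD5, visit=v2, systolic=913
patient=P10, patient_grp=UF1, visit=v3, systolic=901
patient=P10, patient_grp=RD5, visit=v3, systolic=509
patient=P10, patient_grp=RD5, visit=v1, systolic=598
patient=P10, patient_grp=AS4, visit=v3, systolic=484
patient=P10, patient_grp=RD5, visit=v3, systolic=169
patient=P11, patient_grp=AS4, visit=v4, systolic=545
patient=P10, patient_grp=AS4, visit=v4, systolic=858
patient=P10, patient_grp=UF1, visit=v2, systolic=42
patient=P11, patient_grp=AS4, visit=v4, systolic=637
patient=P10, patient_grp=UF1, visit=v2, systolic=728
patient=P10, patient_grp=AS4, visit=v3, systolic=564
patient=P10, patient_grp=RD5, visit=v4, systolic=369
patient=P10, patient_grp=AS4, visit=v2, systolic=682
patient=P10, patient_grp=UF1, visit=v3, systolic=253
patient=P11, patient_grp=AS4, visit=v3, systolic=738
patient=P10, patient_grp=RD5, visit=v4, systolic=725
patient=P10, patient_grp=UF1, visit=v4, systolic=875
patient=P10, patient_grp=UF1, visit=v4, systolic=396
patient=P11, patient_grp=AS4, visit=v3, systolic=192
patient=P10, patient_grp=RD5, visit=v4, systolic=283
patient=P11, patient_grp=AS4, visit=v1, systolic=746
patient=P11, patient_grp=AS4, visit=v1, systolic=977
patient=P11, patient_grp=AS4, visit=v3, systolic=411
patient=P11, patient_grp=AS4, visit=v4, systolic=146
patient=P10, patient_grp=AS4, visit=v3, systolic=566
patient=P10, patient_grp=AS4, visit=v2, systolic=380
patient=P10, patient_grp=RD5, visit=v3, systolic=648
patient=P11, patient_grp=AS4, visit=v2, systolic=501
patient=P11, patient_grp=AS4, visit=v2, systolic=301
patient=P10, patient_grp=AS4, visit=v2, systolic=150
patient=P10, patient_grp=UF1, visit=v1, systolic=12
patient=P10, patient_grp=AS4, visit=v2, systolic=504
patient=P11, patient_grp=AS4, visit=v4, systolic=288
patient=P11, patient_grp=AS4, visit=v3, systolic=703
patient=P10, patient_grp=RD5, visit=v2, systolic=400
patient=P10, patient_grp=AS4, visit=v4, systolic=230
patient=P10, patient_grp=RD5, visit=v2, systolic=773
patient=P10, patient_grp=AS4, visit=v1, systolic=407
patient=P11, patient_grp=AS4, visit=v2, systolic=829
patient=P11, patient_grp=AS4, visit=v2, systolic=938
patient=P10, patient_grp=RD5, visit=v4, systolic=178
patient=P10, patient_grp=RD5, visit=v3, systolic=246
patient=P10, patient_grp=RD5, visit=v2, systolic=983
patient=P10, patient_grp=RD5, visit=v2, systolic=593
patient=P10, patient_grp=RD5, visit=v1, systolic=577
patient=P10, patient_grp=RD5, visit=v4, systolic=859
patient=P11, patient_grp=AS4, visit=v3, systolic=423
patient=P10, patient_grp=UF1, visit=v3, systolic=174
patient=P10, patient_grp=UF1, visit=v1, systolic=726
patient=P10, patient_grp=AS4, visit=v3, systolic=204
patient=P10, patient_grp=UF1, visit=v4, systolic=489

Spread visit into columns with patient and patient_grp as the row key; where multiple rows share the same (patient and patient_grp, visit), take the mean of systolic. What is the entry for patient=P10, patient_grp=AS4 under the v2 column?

Rows with patient=P10, patient_grp=AS4 and visit=v2: systolic values are 617, 682, 380, 150, 504.
(617 + 682 + 380 + 150 + 504) / 5 = 466.60.

466.60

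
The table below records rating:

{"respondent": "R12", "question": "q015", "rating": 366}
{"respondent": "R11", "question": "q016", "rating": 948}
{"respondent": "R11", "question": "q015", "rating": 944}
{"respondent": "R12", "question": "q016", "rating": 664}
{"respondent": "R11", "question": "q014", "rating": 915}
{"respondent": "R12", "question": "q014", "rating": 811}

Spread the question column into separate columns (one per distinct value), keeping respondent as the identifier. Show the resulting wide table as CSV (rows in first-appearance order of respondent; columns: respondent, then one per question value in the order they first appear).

Columns: respondent plus the 3 distinct question values (q015, q016, q014).
For example, row R12 column q015 takes rating=366 from the long row (R12, q015).

respondent,q015,q016,q014
R12,366,664,811
R11,944,948,915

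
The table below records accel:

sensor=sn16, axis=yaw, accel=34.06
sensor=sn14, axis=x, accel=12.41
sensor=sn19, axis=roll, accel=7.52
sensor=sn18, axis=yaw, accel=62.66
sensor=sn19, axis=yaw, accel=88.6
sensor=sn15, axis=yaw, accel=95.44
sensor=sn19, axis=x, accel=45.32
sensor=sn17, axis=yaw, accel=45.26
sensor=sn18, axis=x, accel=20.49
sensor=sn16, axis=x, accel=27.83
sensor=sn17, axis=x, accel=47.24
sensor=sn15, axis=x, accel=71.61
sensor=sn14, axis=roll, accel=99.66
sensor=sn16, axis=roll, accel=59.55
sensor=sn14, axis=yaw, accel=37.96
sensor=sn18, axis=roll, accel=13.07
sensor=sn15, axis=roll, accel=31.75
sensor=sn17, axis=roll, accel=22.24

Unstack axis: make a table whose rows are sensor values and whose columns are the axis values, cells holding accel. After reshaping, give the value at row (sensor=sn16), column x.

27.83

Wide layout: rows indexed by sensor, columns are the 3 distinct axis values (yaw, x, roll).
Cell (sensor=sn16, axis=x) draws from the long row where sensor=sn16 and axis=x, which has accel=27.83.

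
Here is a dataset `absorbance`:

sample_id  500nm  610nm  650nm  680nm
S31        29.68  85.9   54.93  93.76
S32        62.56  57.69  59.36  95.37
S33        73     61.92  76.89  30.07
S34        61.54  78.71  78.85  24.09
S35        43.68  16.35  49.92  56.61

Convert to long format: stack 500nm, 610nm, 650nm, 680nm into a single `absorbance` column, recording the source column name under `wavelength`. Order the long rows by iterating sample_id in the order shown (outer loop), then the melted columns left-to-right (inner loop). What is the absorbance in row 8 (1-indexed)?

95.37

20 rows total (5 × 4). Row 8: index ⌊(8-1)/4⌋ = 1 into sample_id → S32; (8-1) mod 4 = 3 into the melted columns → 680nm.
So row 8 is (S32, 680nm, 95.37); absorbance = 95.37.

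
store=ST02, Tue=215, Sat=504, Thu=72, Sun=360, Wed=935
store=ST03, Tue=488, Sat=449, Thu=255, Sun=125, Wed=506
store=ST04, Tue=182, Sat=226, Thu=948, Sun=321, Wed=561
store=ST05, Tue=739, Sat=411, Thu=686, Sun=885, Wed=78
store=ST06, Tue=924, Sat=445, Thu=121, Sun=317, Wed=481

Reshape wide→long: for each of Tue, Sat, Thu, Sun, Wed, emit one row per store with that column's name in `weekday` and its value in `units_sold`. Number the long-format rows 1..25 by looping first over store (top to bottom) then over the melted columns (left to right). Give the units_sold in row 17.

25 rows total (5 × 5). Row 17: index ⌊(17-1)/5⌋ = 3 into store → ST05; (17-1) mod 5 = 1 into the melted columns → Sat.
So row 17 is (ST05, Sat, 411); units_sold = 411.

411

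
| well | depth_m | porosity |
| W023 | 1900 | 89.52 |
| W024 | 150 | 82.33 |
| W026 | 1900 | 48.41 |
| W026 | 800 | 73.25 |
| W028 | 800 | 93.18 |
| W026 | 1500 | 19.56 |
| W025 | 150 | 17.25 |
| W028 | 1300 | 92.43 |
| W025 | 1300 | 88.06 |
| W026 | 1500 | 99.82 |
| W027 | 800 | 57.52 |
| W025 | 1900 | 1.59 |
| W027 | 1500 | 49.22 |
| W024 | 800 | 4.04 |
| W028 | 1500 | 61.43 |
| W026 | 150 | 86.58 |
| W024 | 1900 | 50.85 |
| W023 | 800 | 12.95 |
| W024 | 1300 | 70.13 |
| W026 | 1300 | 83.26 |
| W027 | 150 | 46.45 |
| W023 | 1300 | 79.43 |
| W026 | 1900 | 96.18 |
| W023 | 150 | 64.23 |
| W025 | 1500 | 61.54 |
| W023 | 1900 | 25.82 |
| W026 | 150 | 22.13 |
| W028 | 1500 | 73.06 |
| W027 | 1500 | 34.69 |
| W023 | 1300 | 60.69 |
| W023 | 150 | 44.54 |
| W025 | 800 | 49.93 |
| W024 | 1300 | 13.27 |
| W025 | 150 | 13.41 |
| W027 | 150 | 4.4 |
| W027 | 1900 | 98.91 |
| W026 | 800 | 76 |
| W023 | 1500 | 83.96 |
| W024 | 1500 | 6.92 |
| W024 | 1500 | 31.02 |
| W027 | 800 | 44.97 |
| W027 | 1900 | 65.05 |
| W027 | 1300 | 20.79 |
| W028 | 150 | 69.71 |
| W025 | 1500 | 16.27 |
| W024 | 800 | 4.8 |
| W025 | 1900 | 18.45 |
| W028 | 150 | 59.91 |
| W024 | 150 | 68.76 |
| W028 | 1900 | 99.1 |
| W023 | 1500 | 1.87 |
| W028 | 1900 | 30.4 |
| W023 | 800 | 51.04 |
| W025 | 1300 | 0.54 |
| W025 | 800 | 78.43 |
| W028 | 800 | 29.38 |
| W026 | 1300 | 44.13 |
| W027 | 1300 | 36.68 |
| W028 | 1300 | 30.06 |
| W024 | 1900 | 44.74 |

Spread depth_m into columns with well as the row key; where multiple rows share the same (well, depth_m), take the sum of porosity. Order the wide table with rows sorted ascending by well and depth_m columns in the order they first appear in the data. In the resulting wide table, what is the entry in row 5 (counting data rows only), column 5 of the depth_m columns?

57.47

With rows sorted ascending by well, row 5 is well=W027. depth_m columns in first-appearance order: 1900, 150, 800, 1500, 1300; column 5 is 1300.
Long rows with well=W027, depth_m=1300: 20.79 + 36.68 = 57.47.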